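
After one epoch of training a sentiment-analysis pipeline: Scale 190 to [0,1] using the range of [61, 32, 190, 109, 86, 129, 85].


min=32, max=190
(190-32)/(190-32) = 158/158 = 1.0

1.0


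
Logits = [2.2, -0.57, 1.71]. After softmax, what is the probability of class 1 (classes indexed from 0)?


Exponentials: e^2.2=9.025, e^-0.57=0.5655, e^1.71=5.529
Sum = 15.1195
Softmax = [0.5969, 0.0374, 0.3657]
p[1] = 0.5655/15.1195 = 0.0374

0.0374


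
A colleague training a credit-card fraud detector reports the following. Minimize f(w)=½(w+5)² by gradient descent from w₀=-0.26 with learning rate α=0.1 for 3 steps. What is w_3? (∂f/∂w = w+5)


step 1: grad = -0.26+5 = 4.74; w = -0.26 - 0.1·(4.74) = -0.734
step 2: grad = -0.734+5 = 4.266; w = -0.734 - 0.1·(4.266) = -1.1606
step 3: grad = -1.1606+5 = 3.8394; w = -1.1606 - 0.1·(3.8394) = -1.54454

-1.54454


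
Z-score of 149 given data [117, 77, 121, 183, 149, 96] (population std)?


μ = 123.8333, σ = 34.537
z = (149 - 123.8333)/34.537 = 0.7287

0.7287


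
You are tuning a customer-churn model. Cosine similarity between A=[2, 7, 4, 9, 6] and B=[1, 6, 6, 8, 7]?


A·B = 2·1 + 7·6 + 4·6 + 9·8 + 6·7 = 182
‖A‖ = √186 = 13.6382, ‖B‖ = √186 = 13.6382
cos = 182/(√186·√186) = 182/√34596 = 0.9785

0.9785


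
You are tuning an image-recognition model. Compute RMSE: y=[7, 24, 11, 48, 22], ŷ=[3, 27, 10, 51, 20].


MSE = 39/5 = 7.8
RMSE = √(39/5) = 2.7928

2.7928


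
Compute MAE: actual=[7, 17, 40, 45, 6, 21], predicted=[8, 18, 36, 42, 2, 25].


Absolute errors: |7-8|=1, |17-18|=1, |40-36|=4, |45-42|=3, |6-2|=4, |21-25|=4
Sum = 17
MAE = 17/6 = 17/6

17/6


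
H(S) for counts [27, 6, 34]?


Probabilities: [27/67, 6/67, 34/67] ≈ [0.403, 0.0896, 0.5075]
H = -((27/67)·log₂(27/67) + (6/67)·log₂(6/67) + (34/67)·log₂(34/67))
  = 1.3368 bits

1.3368 bits


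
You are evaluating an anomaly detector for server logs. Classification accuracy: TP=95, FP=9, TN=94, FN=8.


Accuracy = (TP+TN)/(TP+TN+FP+FN)
= (95+94)/(206)
= 189/206 = 91.75%

91.75%


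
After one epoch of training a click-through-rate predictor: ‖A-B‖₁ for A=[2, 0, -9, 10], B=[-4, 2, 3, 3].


d = |2+ 4| + |0-2| + |-9-3| + |10-3|
  = 6 + 2 + 12 + 7
  = 27

27


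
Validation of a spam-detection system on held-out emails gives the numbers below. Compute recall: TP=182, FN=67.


Recall = TP/(TP+FN)
= 182/(182+67)
= 182/249 = 73.09%

73.09%


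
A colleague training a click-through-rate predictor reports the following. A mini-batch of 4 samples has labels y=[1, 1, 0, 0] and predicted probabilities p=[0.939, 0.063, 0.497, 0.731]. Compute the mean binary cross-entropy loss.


L[0] = -ln(0.939) = 0.0629
L[1] = -ln(0.063) = 2.7646
L[2] = -ln(1-0.497) = -ln(0.503) = 0.6872
L[3] = -ln(1-0.731) = -ln(0.269) = 1.313
mean = (0.0629 + 2.7646 + 0.6872 + 1.313)/4 = 1.2069

1.2069


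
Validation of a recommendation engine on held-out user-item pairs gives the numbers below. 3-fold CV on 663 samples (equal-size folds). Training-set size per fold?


Fold size = 663/3 = 221
Training per fold = 663 - 221 = 442

442


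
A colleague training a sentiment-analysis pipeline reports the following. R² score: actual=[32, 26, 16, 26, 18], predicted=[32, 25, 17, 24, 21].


ȳ = 23.6
SS_res = Σ(y-ŷ)² = 15
SS_tot = Σ(y-ȳ)² = 171.2
R² = 1 - SS_res/SS_tot = 1 - 0.0876 = 0.9124

0.9124


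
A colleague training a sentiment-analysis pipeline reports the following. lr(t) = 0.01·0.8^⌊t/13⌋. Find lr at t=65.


n_drops = ⌊65/13⌋ = 5
lr = 0.01·0.8^5 = 0.01·0.32768 = 0.0032768

0.0032768


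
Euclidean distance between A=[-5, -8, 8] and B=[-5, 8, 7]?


d = √((-5+ 5)² + (-8-8)² + (8-7)²)
  = √(0 + 256 + 1)
  = √257 = 16.0312

16.0312


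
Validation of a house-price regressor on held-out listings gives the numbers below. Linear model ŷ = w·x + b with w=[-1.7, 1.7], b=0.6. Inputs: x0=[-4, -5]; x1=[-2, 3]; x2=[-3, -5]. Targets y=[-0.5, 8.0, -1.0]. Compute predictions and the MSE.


ŷ0 = (-1.7)·(-4) + (1.7)·(-5) + 0.6 = -1.1
ŷ1 = (-1.7)·(-2) + (1.7)·(3) + 0.6 = 9.1
ŷ2 = (-1.7)·(-3) + (1.7)·(-5) + 0.6 = -2.8
errors² = [0.36, 1.21, 3.24]
MSE = 4.8100/3 = 1.6033

1.6033


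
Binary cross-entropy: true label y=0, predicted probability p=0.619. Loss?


BCE = -[y·ln(p) + (1-y)·ln(1-p)]
= -0 - 1·ln(1-0.619)
= -ln(0.381) = 0.965

0.965


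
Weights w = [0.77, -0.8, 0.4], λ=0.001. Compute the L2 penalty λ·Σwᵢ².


‖w‖₂² = (0.77)² + (-0.8)² + (0.4)²
     = 0.5929 + 0.64 + 0.16
     = 1.3929
λ·‖w‖₂² = 0.001·1.3929 = 0.001393

0.001393


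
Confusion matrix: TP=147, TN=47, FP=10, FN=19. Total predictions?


Total = TP + TN + FP + FN
= 147 + 47 + 10 + 19
= 223
(Predicted positive: 157, predicted negative: 66)

223


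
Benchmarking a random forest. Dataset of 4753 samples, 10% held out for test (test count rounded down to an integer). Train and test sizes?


Test = ⌊4753·10/100⌋ = 475
Train = 4753 - 475 = 4278

Train: 4278, Test: 475


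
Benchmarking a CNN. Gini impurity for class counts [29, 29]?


Probabilities: [29/58, 29/58] ≈ [0.5, 0.5]
Σpᵢ² = (841 + 841)/58² = 1682/3364
Gini = 1 - Σpᵢ² = 1 - 1682/3364 = 0.5

0.5


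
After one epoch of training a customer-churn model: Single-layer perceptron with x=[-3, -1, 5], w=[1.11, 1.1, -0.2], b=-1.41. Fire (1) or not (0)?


z = (-3)·(1.11) + (-1)·(1.1) + (5)·(-0.2) - 1.41
  = -6.84
step(z) = 0 (z<0)

0


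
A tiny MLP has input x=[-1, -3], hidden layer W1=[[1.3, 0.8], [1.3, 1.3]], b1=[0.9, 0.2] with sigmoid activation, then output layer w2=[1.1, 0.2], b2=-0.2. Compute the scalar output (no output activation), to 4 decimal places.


z1[0] = (1.3)·(-1) + (0.8)·(-3) + 0.9 = -2.8
z1[1] = (1.3)·(-1) + (1.3)·(-3) + 0.2 = -5.0
h = sigmoid(z1) = [0.0573, 0.0067]
output = (1.1)·(0.0573) + (0.2)·(0.0067) - 0.2 = -0.1356

-0.1356


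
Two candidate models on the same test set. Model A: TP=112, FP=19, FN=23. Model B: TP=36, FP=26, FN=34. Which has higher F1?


Model A: P=112/131=0.855, R=112/135=0.8296, F1=2PR/(P+R)=2TP/(2TP+FP+FN)=224/266=0.8421
Model B: P=36/62=0.5806, R=36/70=0.5143, F1=2PR/(P+R)=2TP/(2TP+FP+FN)=72/132=0.5455
0.8421 > 0.5455 → Model A

Model A


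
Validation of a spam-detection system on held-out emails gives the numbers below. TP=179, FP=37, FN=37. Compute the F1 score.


Precision = 179/216 = 0.8287
Recall = 179/216 = 0.8287
F1 = 2·P·R/(P+R) = 2·TP/(2·TP+FP+FN) = 358/(358+37+37) = 358/432 = 0.8287

0.8287


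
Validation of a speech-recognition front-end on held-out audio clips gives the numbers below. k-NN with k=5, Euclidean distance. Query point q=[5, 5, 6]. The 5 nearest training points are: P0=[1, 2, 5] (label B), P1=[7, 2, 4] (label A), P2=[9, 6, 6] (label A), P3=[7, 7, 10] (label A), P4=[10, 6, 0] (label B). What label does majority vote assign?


d(q,P0) = 5.099  (label B)
d(q,P1) = 4.1231  (label A)
d(q,P2) = 4.1231  (label A)
d(q,P3) = 4.899  (label A)
d(q,P4) = 7.874  (label B)
Votes: A=3, B=2
Majority → A

A


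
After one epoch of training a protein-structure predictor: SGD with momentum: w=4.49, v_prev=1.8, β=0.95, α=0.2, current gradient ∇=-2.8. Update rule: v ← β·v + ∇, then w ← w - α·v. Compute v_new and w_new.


v_new = 0.95·1.8 - 2.8 = 1.71 - 2.8 = -1.09
w_new = 4.49 - 0.2·-1.09 = 4.49 + 0.218 = 4.708

v_new=-1.09, w_new=4.708


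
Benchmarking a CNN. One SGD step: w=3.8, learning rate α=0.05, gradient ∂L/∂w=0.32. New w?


w_new = w - α·∇
= 3.8 - 0.05·0.32
= 3.8 - 0.016
= 3.784

3.784


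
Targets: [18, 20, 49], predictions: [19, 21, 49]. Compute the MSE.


Squared errors: (18-19)²=1, (20-21)²=1, (49-49)²=0
Sum = 2
MSE = 2/3 = 2/3

2/3


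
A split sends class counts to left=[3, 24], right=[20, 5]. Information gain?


Parent = [23, 29], H_parent = 0.9904
H_left = 0.5033 (n=27), H_right = 0.7219 (n=25)
H_children = (27/52)·0.5033 + (25/52)·0.7219 = 0.6084
IG = 0.9904 - 0.6084 = 0.382

0.382


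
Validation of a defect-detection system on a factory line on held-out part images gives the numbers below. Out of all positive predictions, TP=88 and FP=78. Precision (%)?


Precision = TP/(TP+FP)
= 88/(88+78)
= 88/166 = 53.01%

53.01%


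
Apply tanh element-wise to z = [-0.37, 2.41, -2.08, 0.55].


tanh(-0.37) = -0.354
tanh(2.41) = 0.984
tanh(-2.08) = -0.9693
tanh(0.55) = 0.5005
result = [-0.354, 0.984, -0.9693, 0.5005]

[-0.354, 0.984, -0.9693, 0.5005]


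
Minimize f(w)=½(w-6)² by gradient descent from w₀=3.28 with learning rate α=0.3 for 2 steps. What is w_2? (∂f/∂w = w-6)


step 1: grad = 3.28-6 = -2.72; w = 3.28 - 0.3·(-2.72) = 4.096
step 2: grad = 4.096-6 = -1.904; w = 4.096 - 0.3·(-1.904) = 4.6672

4.6672


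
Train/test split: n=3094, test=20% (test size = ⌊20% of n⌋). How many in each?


Test = ⌊3094·20/100⌋ = 618
Train = 3094 - 618 = 2476

Train: 2476, Test: 618


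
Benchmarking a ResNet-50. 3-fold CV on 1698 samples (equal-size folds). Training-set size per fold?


Fold size = 1698/3 = 566
Training per fold = 1698 - 566 = 1132

1132


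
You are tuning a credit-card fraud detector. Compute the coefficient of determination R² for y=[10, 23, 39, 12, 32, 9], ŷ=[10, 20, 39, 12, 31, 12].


ȳ = 20.8333
SS_res = Σ(y-ŷ)² = 19
SS_tot = Σ(y-ȳ)² = 794.83
R² = 1 - SS_res/SS_tot = 1 - 0.0239 = 0.9761

0.9761


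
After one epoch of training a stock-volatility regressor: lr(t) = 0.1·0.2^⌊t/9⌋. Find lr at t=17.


n_drops = ⌊17/9⌋ = 1
lr = 0.1·0.2^1 = 0.1·0.2 = 0.02

0.02


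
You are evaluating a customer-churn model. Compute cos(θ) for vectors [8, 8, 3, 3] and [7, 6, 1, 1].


A·B = 8·7 + 8·6 + 3·1 + 3·1 = 110
‖A‖ = √146 = 12.083, ‖B‖ = √87 = 9.3274
cos = 110/(√146·√87) = 110/√12702 = 0.976

0.976


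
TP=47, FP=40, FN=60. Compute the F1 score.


Precision = 47/87 = 0.5402
Recall = 47/107 = 0.4393
F1 = 2·P·R/(P+R) = 2·TP/(2·TP+FP+FN) = 94/(94+40+60) = 94/194 = 0.4845

0.4845


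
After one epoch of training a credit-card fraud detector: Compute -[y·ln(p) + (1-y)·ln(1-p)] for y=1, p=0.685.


BCE = -[y·ln(p) + (1-y)·ln(1-p)]
= -1·ln(0.685) - 0
= -ln(0.685) = 0.3783

0.3783


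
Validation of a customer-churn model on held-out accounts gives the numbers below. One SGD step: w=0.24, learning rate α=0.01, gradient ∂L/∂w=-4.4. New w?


w_new = w - α·∇
= 0.24 - 0.01·-4.4
= 0.24 + 0.044
= 0.284

0.284


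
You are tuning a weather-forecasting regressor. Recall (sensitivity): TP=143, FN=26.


Recall = TP/(TP+FN)
= 143/(143+26)
= 143/169 = 84.62%

84.62%


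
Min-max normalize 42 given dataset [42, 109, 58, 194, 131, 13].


min=13, max=194
(42-13)/(194-13) = 29/181 = 0.1602

0.1602


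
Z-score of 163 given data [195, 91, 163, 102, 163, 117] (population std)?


μ = 138.5, σ = 37.5133
z = (163 - 138.5)/37.5133 = 0.6531

0.6531


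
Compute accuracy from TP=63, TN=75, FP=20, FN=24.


Accuracy = (TP+TN)/(TP+TN+FP+FN)
= (63+75)/(182)
= 138/182 = 75.82%

75.82%


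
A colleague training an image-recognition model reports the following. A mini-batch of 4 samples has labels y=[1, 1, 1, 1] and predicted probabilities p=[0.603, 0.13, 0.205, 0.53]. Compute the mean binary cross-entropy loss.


L[0] = -ln(0.603) = 0.5058
L[1] = -ln(0.13) = 2.0402
L[2] = -ln(0.205) = 1.5847
L[3] = -ln(0.53) = 0.6349
mean = (0.5058 + 2.0402 + 1.5847 + 0.6349)/4 = 1.1914

1.1914


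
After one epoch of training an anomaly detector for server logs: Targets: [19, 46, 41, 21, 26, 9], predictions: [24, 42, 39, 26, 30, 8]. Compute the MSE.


Squared errors: (19-24)²=25, (46-42)²=16, (41-39)²=4, (21-26)²=25, (26-30)²=16, (9-8)²=1
Sum = 87
MSE = 87/6 = 29/2

29/2


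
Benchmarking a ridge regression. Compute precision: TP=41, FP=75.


Precision = TP/(TP+FP)
= 41/(41+75)
= 41/116 = 35.34%

35.34%


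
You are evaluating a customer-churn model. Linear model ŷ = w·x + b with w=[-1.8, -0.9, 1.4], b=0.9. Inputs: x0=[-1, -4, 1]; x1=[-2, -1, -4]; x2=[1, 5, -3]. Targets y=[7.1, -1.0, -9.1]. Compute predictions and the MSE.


ŷ0 = (-1.8)·(-1) + (-0.9)·(-4) + (1.4)·(1) + 0.9 = 7.7
ŷ1 = (-1.8)·(-2) + (-0.9)·(-1) + (1.4)·(-4) + 0.9 = -0.2
ŷ2 = (-1.8)·(1) + (-0.9)·(5) + (1.4)·(-3) + 0.9 = -9.6
errors² = [0.36, 0.64, 0.25]
MSE = 1.2500/3 = 0.4167

0.4167


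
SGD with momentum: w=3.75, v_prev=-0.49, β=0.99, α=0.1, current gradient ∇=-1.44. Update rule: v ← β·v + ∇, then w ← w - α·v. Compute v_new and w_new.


v_new = 0.99·-0.49 - 1.44 = -0.4851 - 1.44 = -1.9251
w_new = 3.75 - 0.1·-1.9251 = 3.75 + 0.19251 = 3.94251

v_new=-1.9251, w_new=3.94251


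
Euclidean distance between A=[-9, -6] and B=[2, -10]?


d = √((-9-2)² + (-6+ 10)²)
  = √(121 + 16)
  = √137 = 11.7047

11.7047


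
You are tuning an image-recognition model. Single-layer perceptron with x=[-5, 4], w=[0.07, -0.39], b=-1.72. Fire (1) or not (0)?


z = (-5)·(0.07) + (4)·(-0.39) - 1.72
  = -3.63
step(z) = 0 (z<0)

0


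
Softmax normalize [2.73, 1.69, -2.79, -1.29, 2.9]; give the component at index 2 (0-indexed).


Exponentials: e^2.73=15.3329, e^1.69=5.4195, e^-2.79=0.0614, e^-1.29=0.2753, e^2.9=18.1741
Sum = 39.2632
Softmax = [0.3905, 0.138, 0.0016, 0.007, 0.4629]
p[2] = 0.0614/39.2632 = 0.0016

0.0016


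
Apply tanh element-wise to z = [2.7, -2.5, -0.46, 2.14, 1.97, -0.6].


tanh(2.7) = 0.991
tanh(-2.5) = -0.9866
tanh(-0.46) = -0.4301
tanh(2.14) = 0.9727
tanh(1.97) = 0.9618
tanh(-0.6) = -0.537
result = [0.991, -0.9866, -0.4301, 0.9727, 0.9618, -0.537]

[0.991, -0.9866, -0.4301, 0.9727, 0.9618, -0.537]


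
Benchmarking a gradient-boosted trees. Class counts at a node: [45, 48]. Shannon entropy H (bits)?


Probabilities: [45/93, 48/93] ≈ [0.4839, 0.5161]
H = -((45/93)·log₂(45/93) + (48/93)·log₂(48/93))
  = 0.9992 bits

0.9992 bits


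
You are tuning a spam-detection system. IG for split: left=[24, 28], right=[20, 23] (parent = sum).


Parent = [44, 51], H_parent = 0.9961
H_left = 0.9957 (n=52), H_right = 0.9965 (n=43)
H_children = (52/95)·0.9957 + (43/95)·0.9965 = 0.9961
IG = 0.9961 - 0.9961 = 0.0

0.0


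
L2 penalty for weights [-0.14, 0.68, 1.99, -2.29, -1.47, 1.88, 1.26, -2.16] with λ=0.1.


‖w‖₂² = (-0.14)² + (0.68)² + (1.99)² + (-2.29)² + (-1.47)² + (1.88)² + (1.26)² + (-2.16)²
     = 0.0196 + 0.4624 + 3.9601 + 5.2441 + 2.1609 + 3.5344 + 1.5876 + 4.6656
     = 21.6347
λ·‖w‖₂² = 0.1·21.6347 = 2.16347

2.16347


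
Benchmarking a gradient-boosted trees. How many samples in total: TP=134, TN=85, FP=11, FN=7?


Total = TP + TN + FP + FN
= 134 + 85 + 11 + 7
= 237
(Predicted positive: 145, predicted negative: 92)

237


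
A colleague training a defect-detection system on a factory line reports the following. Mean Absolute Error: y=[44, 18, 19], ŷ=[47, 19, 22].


Absolute errors: |44-47|=3, |18-19|=1, |19-22|=3
Sum = 7
MAE = 7/3 = 7/3

7/3


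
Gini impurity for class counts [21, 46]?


Probabilities: [21/67, 46/67] ≈ [0.3134, 0.6866]
Σpᵢ² = (441 + 2116)/67² = 2557/4489
Gini = 1 - Σpᵢ² = 1 - 2557/4489 = 0.4304

0.4304


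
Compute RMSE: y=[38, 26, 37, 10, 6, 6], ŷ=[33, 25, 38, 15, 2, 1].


MSE = 93/6 = 15.5
RMSE = √(93/6) = 3.937

3.937


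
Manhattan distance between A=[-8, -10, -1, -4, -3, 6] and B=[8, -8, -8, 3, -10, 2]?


d = |-8-8| + |-10+ 8| + |-1+ 8| + |-4-3| + |-3+ 10| + |6-2|
  = 16 + 2 + 7 + 7 + 7 + 4
  = 43

43


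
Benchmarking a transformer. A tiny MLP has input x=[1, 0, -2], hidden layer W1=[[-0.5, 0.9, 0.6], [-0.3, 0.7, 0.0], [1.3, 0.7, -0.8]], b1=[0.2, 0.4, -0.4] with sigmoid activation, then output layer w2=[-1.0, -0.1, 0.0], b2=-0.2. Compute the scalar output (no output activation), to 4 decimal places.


z1[0] = (-0.5)·(1) + (0.9)·(0) + (0.6)·(-2) + 0.2 = -1.5
z1[1] = (-0.3)·(1) + (0.7)·(0) + (0.0)·(-2) + 0.4 = 0.1
z1[2] = (1.3)·(1) + (0.7)·(0) + (-0.8)·(-2) - 0.4 = 2.5
h = sigmoid(z1) = [0.1824, 0.525, 0.9241]
output = (-1.0)·(0.1824) + (-0.1)·(0.525) + (0.0)·(0.9241) - 0.2 = -0.4349

-0.4349


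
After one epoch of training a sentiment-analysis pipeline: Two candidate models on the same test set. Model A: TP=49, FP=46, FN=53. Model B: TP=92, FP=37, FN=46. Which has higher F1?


Model A: P=49/95=0.5158, R=49/102=0.4804, F1=2PR/(P+R)=2TP/(2TP+FP+FN)=98/197=0.4975
Model B: P=92/129=0.7132, R=92/138=0.6667, F1=2PR/(P+R)=2TP/(2TP+FP+FN)=184/267=0.6891
0.4975 < 0.6891 → Model B

Model B


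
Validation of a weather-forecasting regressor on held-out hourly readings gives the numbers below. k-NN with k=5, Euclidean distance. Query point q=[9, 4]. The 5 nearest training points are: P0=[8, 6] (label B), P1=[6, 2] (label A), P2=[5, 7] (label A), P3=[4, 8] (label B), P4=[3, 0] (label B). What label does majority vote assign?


d(q,P0) = 2.2361  (label B)
d(q,P1) = 3.6056  (label A)
d(q,P2) = 5.0  (label A)
d(q,P3) = 6.4031  (label B)
d(q,P4) = 7.2111  (label B)
Votes: A=2, B=3
Majority → B

B


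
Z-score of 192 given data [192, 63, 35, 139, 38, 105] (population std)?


μ = 95.3333, σ = 56.7411
z = (192 - 95.3333)/56.7411 = 1.7036

1.7036


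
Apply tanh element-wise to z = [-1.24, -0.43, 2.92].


tanh(-1.24) = -0.8455
tanh(-0.43) = -0.4053
tanh(2.92) = 0.9942
result = [-0.8455, -0.4053, 0.9942]

[-0.8455, -0.4053, 0.9942]


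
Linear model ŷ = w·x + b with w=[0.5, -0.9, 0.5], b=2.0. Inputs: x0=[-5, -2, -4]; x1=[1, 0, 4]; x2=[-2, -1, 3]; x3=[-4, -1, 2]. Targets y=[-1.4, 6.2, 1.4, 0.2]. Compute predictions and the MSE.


ŷ0 = (0.5)·(-5) + (-0.9)·(-2) + (0.5)·(-4) + 2.0 = -0.7
ŷ1 = (0.5)·(1) + (-0.9)·(0) + (0.5)·(4) + 2.0 = 4.5
ŷ2 = (0.5)·(-2) + (-0.9)·(-1) + (0.5)·(3) + 2.0 = 3.4
ŷ3 = (0.5)·(-4) + (-0.9)·(-1) + (0.5)·(2) + 2.0 = 1.9
errors² = [0.49, 2.89, 4.0, 2.89]
MSE = 10.2700/4 = 2.5675

2.5675


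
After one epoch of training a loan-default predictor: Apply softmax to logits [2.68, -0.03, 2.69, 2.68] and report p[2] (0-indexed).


Exponentials: e^2.68=14.5851, e^-0.03=0.9704, e^2.69=14.7317, e^2.68=14.5851
Sum = 44.8723
Softmax = [0.325, 0.0216, 0.3283, 0.325]
p[2] = 14.7317/44.8723 = 0.3283

0.3283


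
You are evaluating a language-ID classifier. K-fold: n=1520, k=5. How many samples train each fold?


Fold size = 1520/5 = 304
Training per fold = 1520 - 304 = 1216

1216


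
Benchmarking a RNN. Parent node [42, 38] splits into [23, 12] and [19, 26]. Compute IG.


Parent = [42, 38], H_parent = 0.9982
H_left = 0.9275 (n=35), H_right = 0.9825 (n=45)
H_children = (35/80)·0.9275 + (45/80)·0.9825 = 0.9584
IG = 0.9982 - 0.9584 = 0.0398

0.0398


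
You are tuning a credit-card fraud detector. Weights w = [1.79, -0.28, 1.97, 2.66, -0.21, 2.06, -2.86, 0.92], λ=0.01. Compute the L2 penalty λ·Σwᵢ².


‖w‖₂² = (1.79)² + (-0.28)² + (1.97)² + (2.66)² + (-0.21)² + (2.06)² + (-2.86)² + (0.92)²
     = 3.2041 + 0.0784 + 3.8809 + 7.0756 + 0.0441 + 4.2436 + 8.1796 + 0.8464
     = 27.5527
λ·‖w‖₂² = 0.01·27.5527 = 0.275527

0.275527


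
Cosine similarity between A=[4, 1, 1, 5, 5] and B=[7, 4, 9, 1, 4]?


A·B = 4·7 + 1·4 + 1·9 + 5·1 + 5·4 = 66
‖A‖ = √68 = 8.2462, ‖B‖ = √163 = 12.7671
cos = 66/(√68·√163) = 66/√11084 = 0.6269

0.6269


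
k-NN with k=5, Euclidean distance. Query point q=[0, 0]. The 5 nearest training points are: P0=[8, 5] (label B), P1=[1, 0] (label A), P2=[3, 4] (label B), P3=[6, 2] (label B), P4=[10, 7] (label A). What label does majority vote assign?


d(q,P0) = 9.434  (label B)
d(q,P1) = 1.0  (label A)
d(q,P2) = 5.0  (label B)
d(q,P3) = 6.3246  (label B)
d(q,P4) = 12.2066  (label A)
Votes: A=2, B=3
Majority → B

B


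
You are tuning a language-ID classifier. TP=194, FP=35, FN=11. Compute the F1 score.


Precision = 194/229 = 0.8472
Recall = 194/205 = 0.9463
F1 = 2·P·R/(P+R) = 2·TP/(2·TP+FP+FN) = 388/(388+35+11) = 388/434 = 0.894

0.894


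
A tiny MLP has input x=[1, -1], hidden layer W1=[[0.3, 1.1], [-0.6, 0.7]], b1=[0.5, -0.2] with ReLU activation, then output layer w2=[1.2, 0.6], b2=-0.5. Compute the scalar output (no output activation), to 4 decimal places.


z1[0] = (0.3)·(1) + (1.1)·(-1) + 0.5 = -0.3
z1[1] = (-0.6)·(1) + (0.7)·(-1) - 0.2 = -1.5
h = ReLU(z1) = [0.0, 0.0]
output = (1.2)·(0.0) + (0.6)·(0.0) - 0.5 = -0.5

-0.5


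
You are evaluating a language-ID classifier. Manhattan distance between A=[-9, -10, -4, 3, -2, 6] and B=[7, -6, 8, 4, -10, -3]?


d = |-9-7| + |-10+ 6| + |-4-8| + |3-4| + |-2+ 10| + |6+ 3|
  = 16 + 4 + 12 + 1 + 8 + 9
  = 50

50


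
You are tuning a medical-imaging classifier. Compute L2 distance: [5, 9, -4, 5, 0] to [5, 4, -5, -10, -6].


d = √((5-5)² + (9-4)² + (-4+ 5)² + (5+ 10)² + (0+ 6)²)
  = √(0 + 25 + 1 + 225 + 36)
  = √287 = 16.9411

16.9411


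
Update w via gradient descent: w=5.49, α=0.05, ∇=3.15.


w_new = w - α·∇
= 5.49 - 0.05·3.15
= 5.49 - 0.1575
= 5.3325

5.3325


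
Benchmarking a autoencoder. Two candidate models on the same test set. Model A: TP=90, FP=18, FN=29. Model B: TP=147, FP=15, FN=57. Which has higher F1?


Model A: P=90/108=0.8333, R=90/119=0.7563, F1=2PR/(P+R)=2TP/(2TP+FP+FN)=180/227=0.793
Model B: P=147/162=0.9074, R=147/204=0.7206, F1=2PR/(P+R)=2TP/(2TP+FP+FN)=294/366=0.8033
0.793 < 0.8033 → Model B

Model B


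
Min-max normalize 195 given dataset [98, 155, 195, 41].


min=41, max=195
(195-41)/(195-41) = 154/154 = 1.0

1.0


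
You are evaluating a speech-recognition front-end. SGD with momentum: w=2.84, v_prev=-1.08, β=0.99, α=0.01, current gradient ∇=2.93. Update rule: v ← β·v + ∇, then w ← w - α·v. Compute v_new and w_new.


v_new = 0.99·-1.08 + 2.93 = -1.0692 + 2.93 = 1.8608
w_new = 2.84 - 0.01·1.8608 = 2.84 - 0.018608 = 2.821392

v_new=1.8608, w_new=2.821392


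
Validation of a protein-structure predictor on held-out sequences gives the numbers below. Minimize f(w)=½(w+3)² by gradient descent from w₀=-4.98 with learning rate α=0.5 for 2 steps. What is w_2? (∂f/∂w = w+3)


step 1: grad = -4.98+3 = -1.98; w = -4.98 - 0.5·(-1.98) = -3.99
step 2: grad = -3.99+3 = -0.99; w = -3.99 - 0.5·(-0.99) = -3.495

-3.495


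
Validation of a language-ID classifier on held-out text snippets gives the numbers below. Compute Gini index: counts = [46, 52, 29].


Probabilities: [46/127, 52/127, 29/127] ≈ [0.3622, 0.4094, 0.2283]
Σpᵢ² = (2116 + 2704 + 841)/127² = 5661/16129
Gini = 1 - Σpᵢ² = 1 - 5661/16129 = 0.649

0.649


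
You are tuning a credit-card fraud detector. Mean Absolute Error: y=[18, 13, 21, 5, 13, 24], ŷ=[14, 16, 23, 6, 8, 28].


Absolute errors: |18-14|=4, |13-16|=3, |21-23|=2, |5-6|=1, |13-8|=5, |24-28|=4
Sum = 19
MAE = 19/6 = 19/6

19/6


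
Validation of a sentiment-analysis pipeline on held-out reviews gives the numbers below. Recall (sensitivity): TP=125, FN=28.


Recall = TP/(TP+FN)
= 125/(125+28)
= 125/153 = 81.7%

81.7%


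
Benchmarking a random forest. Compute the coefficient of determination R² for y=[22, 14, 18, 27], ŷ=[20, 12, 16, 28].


ȳ = 20.25
SS_res = Σ(y-ŷ)² = 13
SS_tot = Σ(y-ȳ)² = 92.75
R² = 1 - SS_res/SS_tot = 1 - 0.1402 = 0.8598

0.8598


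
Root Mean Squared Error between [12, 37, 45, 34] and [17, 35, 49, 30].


MSE = 61/4 = 15.25
RMSE = √(61/4) = 3.9051

3.9051


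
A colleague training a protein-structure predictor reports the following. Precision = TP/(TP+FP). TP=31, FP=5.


Precision = TP/(TP+FP)
= 31/(31+5)
= 31/36 = 86.11%

86.11%


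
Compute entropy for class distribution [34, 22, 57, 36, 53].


Probabilities: [34/202, 22/202, 57/202, 36/202, 53/202] ≈ [0.1683, 0.1089, 0.2822, 0.1782, 0.2624]
H = -((34/202)·log₂(34/202) + (22/202)·log₂(22/202) + (57/202)·log₂(57/202) + (36/202)·log₂(36/202) + (53/202)·log₂(53/202))
  = 2.2461 bits

2.2461 bits


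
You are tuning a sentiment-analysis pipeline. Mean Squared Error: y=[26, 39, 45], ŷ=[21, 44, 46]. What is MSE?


Squared errors: (26-21)²=25, (39-44)²=25, (45-46)²=1
Sum = 51
MSE = 51/3 = 17

17


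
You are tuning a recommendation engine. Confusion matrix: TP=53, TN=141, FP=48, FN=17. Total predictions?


Total = TP + TN + FP + FN
= 53 + 141 + 48 + 17
= 259
(Predicted positive: 101, predicted negative: 158)

259


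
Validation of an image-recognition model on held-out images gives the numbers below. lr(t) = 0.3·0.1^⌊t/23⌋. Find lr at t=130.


n_drops = ⌊130/23⌋ = 5
lr = 0.3·0.1^5 = 0.3·0.00001 = 0.000003

0.000003


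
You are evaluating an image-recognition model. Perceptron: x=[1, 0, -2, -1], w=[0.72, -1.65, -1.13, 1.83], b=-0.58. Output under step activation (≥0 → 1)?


z = (1)·(0.72) + (0)·(-1.65) + (-2)·(-1.13) + (-1)·(1.83) - 0.58
  = 0.57
step(z) = 1 (z≥0)

1


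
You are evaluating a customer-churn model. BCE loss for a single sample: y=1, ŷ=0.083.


BCE = -[y·ln(p) + (1-y)·ln(1-p)]
= -1·ln(0.083) - 0
= -ln(0.083) = 2.4889

2.4889


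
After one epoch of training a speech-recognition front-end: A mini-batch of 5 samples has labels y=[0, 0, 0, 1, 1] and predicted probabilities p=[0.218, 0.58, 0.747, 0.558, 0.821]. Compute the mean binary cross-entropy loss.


L[0] = -ln(1-0.218) = -ln(0.782) = 0.2459
L[1] = -ln(1-0.58) = -ln(0.42) = 0.8675
L[2] = -ln(1-0.747) = -ln(0.253) = 1.3744
L[3] = -ln(0.558) = 0.5834
L[4] = -ln(0.821) = 0.1972
mean = (0.2459 + 0.8675 + 1.3744 + 0.5834 + 0.1972)/5 = 0.6537

0.6537


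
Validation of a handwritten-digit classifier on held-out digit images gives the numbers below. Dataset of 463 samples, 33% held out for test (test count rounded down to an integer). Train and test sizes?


Test = ⌊463·33/100⌋ = 152
Train = 463 - 152 = 311

Train: 311, Test: 152


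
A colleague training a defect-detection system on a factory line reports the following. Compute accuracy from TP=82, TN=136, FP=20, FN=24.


Accuracy = (TP+TN)/(TP+TN+FP+FN)
= (82+136)/(262)
= 218/262 = 83.21%

83.21%


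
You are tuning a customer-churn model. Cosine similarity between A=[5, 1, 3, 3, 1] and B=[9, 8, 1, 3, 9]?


A·B = 5·9 + 1·8 + 3·1 + 3·3 + 1·9 = 74
‖A‖ = √45 = 6.7082, ‖B‖ = √236 = 15.3623
cos = 74/(√45·√236) = 74/√10620 = 0.7181

0.7181


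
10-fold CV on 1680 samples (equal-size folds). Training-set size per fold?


Fold size = 1680/10 = 168
Training per fold = 1680 - 168 = 1512

1512


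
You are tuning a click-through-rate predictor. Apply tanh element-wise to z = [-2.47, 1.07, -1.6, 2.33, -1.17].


tanh(-2.47) = -0.9858
tanh(1.07) = 0.7895
tanh(-1.6) = -0.9217
tanh(2.33) = 0.9812
tanh(-1.17) = -0.8243
result = [-0.9858, 0.7895, -0.9217, 0.9812, -0.8243]

[-0.9858, 0.7895, -0.9217, 0.9812, -0.8243]


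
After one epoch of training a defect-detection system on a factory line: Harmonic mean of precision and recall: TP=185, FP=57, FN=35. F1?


Precision = 185/242 = 0.7645
Recall = 185/220 = 0.8409
F1 = 2·P·R/(P+R) = 2·TP/(2·TP+FP+FN) = 370/(370+57+35) = 370/462 = 0.8009

0.8009


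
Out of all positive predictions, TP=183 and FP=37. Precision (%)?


Precision = TP/(TP+FP)
= 183/(183+37)
= 183/220 = 83.18%

83.18%


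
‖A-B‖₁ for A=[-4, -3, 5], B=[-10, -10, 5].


d = |-4+ 10| + |-3+ 10| + |5-5|
  = 6 + 7 + 0
  = 13

13


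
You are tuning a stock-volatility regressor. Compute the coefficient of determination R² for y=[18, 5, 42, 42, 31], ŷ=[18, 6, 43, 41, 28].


ȳ = 27.6
SS_res = Σ(y-ŷ)² = 12
SS_tot = Σ(y-ȳ)² = 1029.2
R² = 1 - SS_res/SS_tot = 1 - 0.0117 = 0.9883

0.9883


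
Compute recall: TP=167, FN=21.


Recall = TP/(TP+FN)
= 167/(167+21)
= 167/188 = 88.83%

88.83%


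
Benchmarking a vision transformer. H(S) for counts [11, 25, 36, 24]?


Probabilities: [11/96, 25/96, 36/96, 24/96] ≈ [0.1146, 0.2604, 0.375, 0.25]
H = -((11/96)·log₂(11/96) + (25/96)·log₂(25/96) + (36/96)·log₂(36/96) + (24/96)·log₂(24/96))
  = 1.8943 bits

1.8943 bits


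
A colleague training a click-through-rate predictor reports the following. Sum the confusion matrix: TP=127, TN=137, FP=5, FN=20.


Total = TP + TN + FP + FN
= 127 + 137 + 5 + 20
= 289
(Predicted positive: 132, predicted negative: 157)

289


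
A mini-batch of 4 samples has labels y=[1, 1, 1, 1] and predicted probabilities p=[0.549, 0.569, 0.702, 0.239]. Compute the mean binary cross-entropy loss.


L[0] = -ln(0.549) = 0.5997
L[1] = -ln(0.569) = 0.5639
L[2] = -ln(0.702) = 0.3538
L[3] = -ln(0.239) = 1.4313
mean = (0.5997 + 0.5639 + 0.3538 + 1.4313)/4 = 0.7372

0.7372


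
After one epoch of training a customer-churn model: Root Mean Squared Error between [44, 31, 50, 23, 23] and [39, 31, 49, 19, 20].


MSE = 51/5 = 10.2
RMSE = √(51/5) = 3.1937

3.1937


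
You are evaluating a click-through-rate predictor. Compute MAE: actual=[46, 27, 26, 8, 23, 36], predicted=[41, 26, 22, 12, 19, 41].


Absolute errors: |46-41|=5, |27-26|=1, |26-22|=4, |8-12|=4, |23-19|=4, |36-41|=5
Sum = 23
MAE = 23/6 = 23/6

23/6


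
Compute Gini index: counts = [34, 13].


Probabilities: [34/47, 13/47] ≈ [0.7234, 0.2766]
Σpᵢ² = (1156 + 169)/47² = 1325/2209
Gini = 1 - Σpᵢ² = 1 - 1325/2209 = 0.4002

0.4002


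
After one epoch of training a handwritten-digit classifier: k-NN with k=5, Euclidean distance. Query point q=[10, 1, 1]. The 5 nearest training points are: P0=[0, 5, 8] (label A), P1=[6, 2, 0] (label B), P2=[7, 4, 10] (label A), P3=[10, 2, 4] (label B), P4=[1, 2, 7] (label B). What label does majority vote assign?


d(q,P0) = 12.8452  (label A)
d(q,P1) = 4.2426  (label B)
d(q,P2) = 9.9499  (label A)
d(q,P3) = 3.1623  (label B)
d(q,P4) = 10.8628  (label B)
Votes: A=2, B=3
Majority → B

B


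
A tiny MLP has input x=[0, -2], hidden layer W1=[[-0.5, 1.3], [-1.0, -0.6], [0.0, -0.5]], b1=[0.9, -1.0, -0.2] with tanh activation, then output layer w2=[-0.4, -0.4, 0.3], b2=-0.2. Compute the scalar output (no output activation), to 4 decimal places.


z1[0] = (-0.5)·(0) + (1.3)·(-2) + 0.9 = -1.7
z1[1] = (-1.0)·(0) + (-0.6)·(-2) - 1.0 = 0.2
z1[2] = (0.0)·(0) + (-0.5)·(-2) - 0.2 = 0.8
h = tanh(z1) = [-0.9354, 0.1974, 0.664]
output = (-0.4)·(-0.9354) + (-0.4)·(0.1974) + (0.3)·(0.664) - 0.2 = 0.2944

0.2944


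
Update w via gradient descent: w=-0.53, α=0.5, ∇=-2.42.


w_new = w - α·∇
= -0.53 - 0.5·-2.42
= -0.53 + 1.21
= 0.68

0.68


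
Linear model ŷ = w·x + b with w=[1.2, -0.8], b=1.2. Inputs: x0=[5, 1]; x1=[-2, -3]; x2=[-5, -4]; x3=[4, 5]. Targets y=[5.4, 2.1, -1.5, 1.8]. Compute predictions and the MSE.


ŷ0 = (1.2)·(5) + (-0.8)·(1) + 1.2 = 6.4
ŷ1 = (1.2)·(-2) + (-0.8)·(-3) + 1.2 = 1.2
ŷ2 = (1.2)·(-5) + (-0.8)·(-4) + 1.2 = -1.6
ŷ3 = (1.2)·(4) + (-0.8)·(5) + 1.2 = 2.0
errors² = [1.0, 0.81, 0.01, 0.04]
MSE = 1.8600/4 = 0.465

0.465


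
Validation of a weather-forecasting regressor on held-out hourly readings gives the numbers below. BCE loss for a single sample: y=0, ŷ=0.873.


BCE = -[y·ln(p) + (1-y)·ln(1-p)]
= -0 - 1·ln(1-0.873)
= -ln(0.127) = 2.0636

2.0636


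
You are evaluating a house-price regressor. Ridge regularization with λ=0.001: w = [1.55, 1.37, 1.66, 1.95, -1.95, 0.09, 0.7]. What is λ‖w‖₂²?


‖w‖₂² = (1.55)² + (1.37)² + (1.66)² + (1.95)² + (-1.95)² + (0.09)² + (0.7)²
     = 2.4025 + 1.8769 + 2.7556 + 3.8025 + 3.8025 + 0.0081 + 0.49
     = 15.1381
λ·‖w‖₂² = 0.001·15.1381 = 0.015138

0.015138


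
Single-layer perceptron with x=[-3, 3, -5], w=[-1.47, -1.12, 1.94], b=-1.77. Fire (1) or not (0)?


z = (-3)·(-1.47) + (3)·(-1.12) + (-5)·(1.94) - 1.77
  = -10.42
step(z) = 0 (z<0)

0


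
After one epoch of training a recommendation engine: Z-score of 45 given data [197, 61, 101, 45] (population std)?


μ = 101, σ = 59.0593
z = (45 - 101)/59.0593 = -0.9482

-0.9482


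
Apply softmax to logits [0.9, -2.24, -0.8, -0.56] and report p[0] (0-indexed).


Exponentials: e^0.9=2.4596, e^-2.24=0.1065, e^-0.8=0.4493, e^-0.56=0.5712
Sum = 3.5866
Softmax = [0.6858, 0.0297, 0.1253, 0.1593]
p[0] = 2.4596/3.5866 = 0.6858

0.6858


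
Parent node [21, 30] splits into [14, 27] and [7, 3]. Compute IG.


Parent = [21, 30], H_parent = 0.9774
H_left = 0.9262 (n=41), H_right = 0.8813 (n=10)
H_children = (41/51)·0.9262 + (10/51)·0.8813 = 0.9174
IG = 0.9774 - 0.9174 = 0.06

0.06


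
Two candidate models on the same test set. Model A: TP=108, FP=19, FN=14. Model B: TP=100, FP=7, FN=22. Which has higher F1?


Model A: P=108/127=0.8504, R=108/122=0.8852, F1=2PR/(P+R)=2TP/(2TP+FP+FN)=216/249=0.8675
Model B: P=100/107=0.9346, R=100/122=0.8197, F1=2PR/(P+R)=2TP/(2TP+FP+FN)=200/229=0.8734
0.8675 < 0.8734 → Model B

Model B


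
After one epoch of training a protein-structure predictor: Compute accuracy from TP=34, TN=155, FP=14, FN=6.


Accuracy = (TP+TN)/(TP+TN+FP+FN)
= (34+155)/(209)
= 189/209 = 90.43%

90.43%


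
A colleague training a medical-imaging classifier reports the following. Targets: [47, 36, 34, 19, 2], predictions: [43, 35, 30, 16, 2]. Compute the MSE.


Squared errors: (47-43)²=16, (36-35)²=1, (34-30)²=16, (19-16)²=9, (2-2)²=0
Sum = 42
MSE = 42/5 = 42/5

42/5


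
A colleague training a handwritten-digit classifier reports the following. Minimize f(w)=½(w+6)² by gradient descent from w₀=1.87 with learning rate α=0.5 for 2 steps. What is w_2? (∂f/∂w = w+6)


step 1: grad = 1.87+6 = 7.87; w = 1.87 - 0.5·(7.87) = -2.065
step 2: grad = -2.065+6 = 3.935; w = -2.065 - 0.5·(3.935) = -4.0325

-4.0325


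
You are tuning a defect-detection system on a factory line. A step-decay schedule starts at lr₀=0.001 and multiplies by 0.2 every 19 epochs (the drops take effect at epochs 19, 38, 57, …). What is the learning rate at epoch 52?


n_drops = ⌊52/19⌋ = 2
lr = 0.001·0.2^2 = 0.001·0.04 = 0.00004

0.00004


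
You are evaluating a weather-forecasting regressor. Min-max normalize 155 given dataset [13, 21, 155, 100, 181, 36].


min=13, max=181
(155-13)/(181-13) = 142/168 = 0.8452

0.8452


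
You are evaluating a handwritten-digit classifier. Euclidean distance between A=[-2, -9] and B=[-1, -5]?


d = √((-2+ 1)² + (-9+ 5)²)
  = √(1 + 16)
  = √17 = 4.1231

4.1231


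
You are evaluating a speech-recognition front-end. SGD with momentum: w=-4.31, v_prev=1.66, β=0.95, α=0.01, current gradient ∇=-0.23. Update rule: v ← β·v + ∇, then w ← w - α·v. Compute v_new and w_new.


v_new = 0.95·1.66 - 0.23 = 1.577 - 0.23 = 1.347
w_new = -4.31 - 0.01·1.347 = -4.31 - 0.01347 = -4.32347

v_new=1.347, w_new=-4.32347


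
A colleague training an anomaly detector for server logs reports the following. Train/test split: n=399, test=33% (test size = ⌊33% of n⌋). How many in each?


Test = ⌊399·33/100⌋ = 131
Train = 399 - 131 = 268

Train: 268, Test: 131


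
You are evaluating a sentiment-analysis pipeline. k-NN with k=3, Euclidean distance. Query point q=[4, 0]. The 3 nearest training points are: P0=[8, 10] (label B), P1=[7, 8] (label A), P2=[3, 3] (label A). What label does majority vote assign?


d(q,P0) = 10.7703  (label B)
d(q,P1) = 8.544  (label A)
d(q,P2) = 3.1623  (label A)
Votes: A=2, B=1
Majority → A

A


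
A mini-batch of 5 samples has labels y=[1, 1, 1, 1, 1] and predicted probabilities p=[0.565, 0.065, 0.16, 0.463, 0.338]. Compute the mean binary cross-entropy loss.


L[0] = -ln(0.565) = 0.5709
L[1] = -ln(0.065) = 2.7334
L[2] = -ln(0.16) = 1.8326
L[3] = -ln(0.463) = 0.77
L[4] = -ln(0.338) = 1.0847
mean = (0.5709 + 2.7334 + 1.8326 + 0.77 + 1.0847)/5 = 1.3983

1.3983


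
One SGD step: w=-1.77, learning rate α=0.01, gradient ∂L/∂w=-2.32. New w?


w_new = w - α·∇
= -1.77 - 0.01·-2.32
= -1.77 + 0.0232
= -1.7468

-1.7468


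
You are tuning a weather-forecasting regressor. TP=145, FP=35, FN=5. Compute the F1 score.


Precision = 145/180 = 0.8056
Recall = 145/150 = 0.9667
F1 = 2·P·R/(P+R) = 2·TP/(2·TP+FP+FN) = 290/(290+35+5) = 290/330 = 0.8788

0.8788


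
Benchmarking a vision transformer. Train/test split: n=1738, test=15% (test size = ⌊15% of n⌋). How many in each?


Test = ⌊1738·15/100⌋ = 260
Train = 1738 - 260 = 1478

Train: 1478, Test: 260


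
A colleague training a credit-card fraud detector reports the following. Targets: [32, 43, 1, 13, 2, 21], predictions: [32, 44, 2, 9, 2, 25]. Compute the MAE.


Absolute errors: |32-32|=0, |43-44|=1, |1-2|=1, |13-9|=4, |2-2|=0, |21-25|=4
Sum = 10
MAE = 10/6 = 5/3

5/3


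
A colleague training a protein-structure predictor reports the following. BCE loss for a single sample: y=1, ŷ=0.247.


BCE = -[y·ln(p) + (1-y)·ln(1-p)]
= -1·ln(0.247) - 0
= -ln(0.247) = 1.3984

1.3984


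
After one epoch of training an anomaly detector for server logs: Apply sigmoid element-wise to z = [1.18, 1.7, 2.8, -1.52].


σ(1.18) = 1/(1+e^-1.18) = 0.7649
σ(1.7) = 1/(1+e^-1.7) = 0.8455
σ(2.8) = 1/(1+e^-2.8) = 0.9427
σ(-1.52) = 1/(1+e^1.52) = 0.1795
result = [0.7649, 0.8455, 0.9427, 0.1795]

[0.7649, 0.8455, 0.9427, 0.1795]


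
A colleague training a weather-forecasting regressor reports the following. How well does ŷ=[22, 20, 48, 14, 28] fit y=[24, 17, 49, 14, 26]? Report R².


ȳ = 26
SS_res = Σ(y-ŷ)² = 18
SS_tot = Σ(y-ȳ)² = 758
R² = 1 - SS_res/SS_tot = 1 - 0.0237 = 0.9763

0.9763


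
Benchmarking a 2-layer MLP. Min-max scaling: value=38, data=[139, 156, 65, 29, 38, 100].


min=29, max=156
(38-29)/(156-29) = 9/127 = 0.0709

0.0709


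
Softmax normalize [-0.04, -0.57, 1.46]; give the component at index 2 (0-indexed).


Exponentials: e^-0.04=0.9608, e^-0.57=0.5655, e^1.46=4.306
Sum = 5.8323
Softmax = [0.1647, 0.097, 0.7383]
p[2] = 4.306/5.8323 = 0.7383

0.7383


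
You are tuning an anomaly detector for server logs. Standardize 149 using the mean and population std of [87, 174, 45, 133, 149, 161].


μ = 124.8333, σ = 45.0571
z = (149 - 124.8333)/45.0571 = 0.5364

0.5364


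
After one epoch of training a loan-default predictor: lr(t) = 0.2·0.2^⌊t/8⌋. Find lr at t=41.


n_drops = ⌊41/8⌋ = 5
lr = 0.2·0.2^5 = 0.2·0.00032 = 0.000064

0.000064


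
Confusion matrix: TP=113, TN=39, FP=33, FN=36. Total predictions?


Total = TP + TN + FP + FN
= 113 + 39 + 33 + 36
= 221
(Predicted positive: 146, predicted negative: 75)

221


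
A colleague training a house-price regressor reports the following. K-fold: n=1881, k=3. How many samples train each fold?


Fold size = 1881/3 = 627
Training per fold = 1881 - 627 = 1254

1254


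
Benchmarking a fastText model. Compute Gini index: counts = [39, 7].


Probabilities: [39/46, 7/46] ≈ [0.8478, 0.1522]
Σpᵢ² = (1521 + 49)/46² = 1570/2116
Gini = 1 - Σpᵢ² = 1 - 1570/2116 = 0.258

0.258


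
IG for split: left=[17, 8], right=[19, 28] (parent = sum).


Parent = [36, 36], H_parent = 1
H_left = 0.9044 (n=25), H_right = 0.9734 (n=47)
H_children = (25/72)·0.9044 + (47/72)·0.9734 = 0.9494
IG = 1 - 0.9494 = 0.0506

0.0506


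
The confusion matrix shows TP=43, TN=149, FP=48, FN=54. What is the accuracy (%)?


Accuracy = (TP+TN)/(TP+TN+FP+FN)
= (43+149)/(294)
= 192/294 = 65.31%

65.31%


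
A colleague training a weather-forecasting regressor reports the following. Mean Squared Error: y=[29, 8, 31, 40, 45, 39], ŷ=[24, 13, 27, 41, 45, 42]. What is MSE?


Squared errors: (29-24)²=25, (8-13)²=25, (31-27)²=16, (40-41)²=1, (45-45)²=0, (39-42)²=9
Sum = 76
MSE = 76/6 = 38/3

38/3


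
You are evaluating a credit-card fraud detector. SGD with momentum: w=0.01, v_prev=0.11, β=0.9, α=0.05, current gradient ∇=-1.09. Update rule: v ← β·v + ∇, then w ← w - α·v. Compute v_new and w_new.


v_new = 0.9·0.11 - 1.09 = 0.099 - 1.09 = -0.991
w_new = 0.01 - 0.05·-0.991 = 0.01 + 0.04955 = 0.05955

v_new=-0.991, w_new=0.05955
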